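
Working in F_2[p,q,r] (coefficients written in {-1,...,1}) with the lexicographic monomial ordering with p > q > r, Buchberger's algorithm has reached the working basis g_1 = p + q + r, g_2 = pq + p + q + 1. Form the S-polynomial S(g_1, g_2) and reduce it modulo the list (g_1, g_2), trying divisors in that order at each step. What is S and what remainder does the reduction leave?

S(g_1, g_2) = p + q^{2} + qr + q + 1; remainder on division = q^{2} + qr + r + 1.

lcm(LM(g_1), LM(g_2)) = pq.
S = (lcm/LT(g_1))·g_1 − (lcm/LT(g_2))·g_2 = p + q^{2} + qr + q + 1.
Reduce S modulo (g_1, g_2) in that order:
  leading term p: subtract (1)·g_1 from p + q^{2} + qr + q + 1 → q^{2} + qr + r + 1
  leading term q^{2}: no divisor's leading term divides it; move q^{2} to the remainder.
  leading term qr: no divisor's leading term divides it; move qr to the remainder.
  leading term r: no divisor's leading term divides it; move r to the remainder.
  leading term 1: no divisor's leading term divides it; move 1 to the remainder.
The remainder q^{2} + qr + r + 1 is nonzero, so it would be added as the next basis element.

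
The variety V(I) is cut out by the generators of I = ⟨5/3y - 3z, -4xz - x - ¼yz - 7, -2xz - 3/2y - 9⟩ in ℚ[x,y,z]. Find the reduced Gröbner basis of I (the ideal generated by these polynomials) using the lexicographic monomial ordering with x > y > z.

f_1 = 5/3y - 3z, LT = y.
f_2 = -4xz - x - ¼yz - 7, LT = xz.
f_3 = -2xz - 3/2y - 9, LT = xz.

S(f_2,f_3): lcm = xz. S = ¼x + 1/16yz - ¾y - 11/4.
  leading term x: no divisor's leading term divides it; move ¼x to the remainder.
  leading term yz: subtract (3/80z)·f_1 from 1/16yz - ¾y - 11/4 → -¾y + 9/80z² - 11/4
  leading term y: subtract (-9/20)·f_1 from -¾y + 9/80z² - 11/4 → 9/80z² - 27/20z - 11/4
  leading term z²: no divisor's leading term divides it; move 9/80z² to the remainder.
  leading term z: no divisor's leading term divides it; move -27/20z to the remainder.
  leading term 1: no divisor's leading term divides it; move -11/4 to the remainder.
  remainder ¼x + 9/80z² - 27/20z - 11/4 ≠ 0; add g_4 = ¼x + 9/80z² - 27/20z - 11/4 to the basis.

S(f_2,g_4): lcm = xz. S = ¼x + 1/16yz - 9/20z³ + 27/5z² + 11z + 7/4.
  leading term x: subtract (1)·g_4 from ¼x + 1/16yz - 9/20z³ + 27/5z² + 11z + 7/4 → 1/16yz - 9/20z³ + 423/80z² + 247/20z + 9/2
  leading term yz: subtract (3/80z)·f_1 from 1/16yz - 9/20z³ + 423/80z² + 247/20z + 9/2 → -9/20z³ + 27/5z² + 247/20z + 9/2
  leading term z³: no divisor's leading term divides it; move -9/20z³ to the remainder.
  leading term z²: no divisor's leading term divides it; move 27/5z² to the remainder.
  leading term z: no divisor's leading term divides it; move 247/20z to the remainder.
  leading term 1: no divisor's leading term divides it; move 9/2 to the remainder.
  remainder -9/20z³ + 27/5z² + 247/20z + 9/2 ≠ 0; add g_5 = -9/20z³ + 27/5z² + 247/20z + 9/2 to the basis.

The other S-polynomials (S(f_1,f_2), S(f_1,f_3), S(f_1,g_4), S(f_3,g_4), S(f_1,g_5), S(f_2,g_5), S(f_3,g_5), S(g_4,g_5)) all reduce to 0 modulo the current basis, so we have a Gröbner basis.
Inter-reduce: drop elements whose leading term is divisible by another's, tail-reduce, and make monic.

G = {x + 9/20z² - 27/5z - 11, y - 9/5z, z³ - 12z² - 247/9z - 10}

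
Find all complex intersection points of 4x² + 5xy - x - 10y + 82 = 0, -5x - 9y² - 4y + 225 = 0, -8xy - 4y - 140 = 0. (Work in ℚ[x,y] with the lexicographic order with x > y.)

Compute a lex Gröbner basis by Buchberger's algorithm.
f_1 = 4x² + 5xy - x - 10y + 82, LT = x².
f_2 = -5x - 9y² - 4y + 225, LT = x.
f_3 = -8xy - 4y - 140, LT = xy.

S(f_1,f_2): lcm = x². S = -9/5xy² + 9/20xy + 179/4x - 5/2y + 41/2.
  leading term xy²: subtract (9/25y²)·f_2 from -9/5xy² + 9/20xy + 179/4x - 5/2y + 41/2 → 9/20xy + 179/4x + 81/25y⁴ + 36/25y³ - 81y² - 5/2y + 41/2
  leading term xy: subtract (-9/100y)·f_2 from 9/20xy + 179/4x + 81/25y⁴ + 36/25y³ - 81y² - 5/2y + 41/2 → 179/4x + 81/25y⁴ + 63/100y³ - 2034/25y² + 71/4y + 41/2
  leading term x: subtract (-179/20)·f_2 from 179/4x + 81/25y⁴ + 63/100y³ - 2034/25y² + 71/4y + 41/2 → 81/25y⁴ + 63/100y³ - 16191/100y² - 361/20y + 8137/4
  leading term y⁴: no divisor's leading term divides it; move 81/25y⁴ to the remainder.
  leading term y³: no divisor's leading term divides it; move 63/100y³ to the remainder.
  leading term y²: no divisor's leading term divides it; move -16191/100y² to the remainder.
  leading term y: no divisor's leading term divides it; move -361/20y to the remainder.
  leading term 1: no divisor's leading term divides it; move 8137/4 to the remainder.
  remainder 81/25y⁴ + 63/100y³ - 16191/100y² - 361/20y + 8137/4 ≠ 0; add h_4 = 81/25y⁴ + 63/100y³ - 16191/100y² - 361/20y + 8137/4 to the basis.

S(f_1,f_3): lcm = x²y. S = 5/4xy² - ¾xy - 35/2x - 5/2y² + 41/2y.
  leading term xy²: subtract (-¼y²)·f_2 from 5/4xy² - ¾xy - 35/2x - 5/2y² + 41/2y → -¾xy - 35/2x - 9/4y⁴ - y³ + 215/4y² + 41/2y
  leading term xy: subtract (3/20y)·f_2 from -¾xy - 35/2x - 9/4y⁴ - y³ + 215/4y² + 41/2y → -35/2x - 9/4y⁴ + 7/20y³ + 1087/20y² - 53/4y
  leading term x: subtract (7/2)·f_2 from -35/2x - 9/4y⁴ + 7/20y³ + 1087/20y² - 53/4y → -9/4y⁴ + 7/20y³ + 1717/20y² + ¾y - 1575/2
  leading term y⁴: subtract (-25/36)·h_4 from -9/4y⁴ + 7/20y³ + 1717/20y² + ¾y - 1575/2 → 63/80y³ - 2127/80y² - 1697/144y + 90025/144
  leading term y³: no divisor's leading term divides it; move 63/80y³ to the remainder.
  leading term y²: no divisor's leading term divides it; move -2127/80y² to the remainder.
  leading term y: no divisor's leading term divides it; move -1697/144y to the remainder.
  leading term 1: no divisor's leading term divides it; move 90025/144 to the remainder.
  remainder 63/80y³ - 2127/80y² - 1697/144y + 90025/144 ≠ 0; add h_5 = 63/80y³ - 2127/80y² - 1697/144y + 90025/144 to the basis.

S(f_2,f_3): lcm = xy. S = 9/5y³ + ⅘y² - 91/2y - 35/2.
  leading term y³: subtract (16/7)·h_5 from 9/5y³ + ⅘y² - 91/2y - 35/2 → 431/7y² - 2339/126y - 182255/126
  leading term y²: no divisor's leading term divides it; move 431/7y² to the remainder.
  leading term y: no divisor's leading term divides it; move -2339/126y to the remainder.
  leading term 1: no divisor's leading term divides it; move -182255/126 to the remainder.
  remainder 431/7y² - 2339/126y - 182255/126 ≠ 0; add h_6 = 431/7y² - 2339/126y - 182255/126 to the basis.

S(f_3,h_4): lcm = xy⁴. S = -7/36xy³ + 1799/36xy² + 1805/324xy - 203425/324x + ½y⁴ + 35/2y³.
  leading term xy³: subtract (7/180y³)·f_2 from -7/36xy³ + 1799/36xy² + 1805/324xy - 203425/324x + ½y⁴ + 35/2y³ → 1799/36xy² + 1805/324xy - 203425/324x + 7/20y⁵ + 59/90y⁴ + 35/4y³
  leading term xy²: subtract (-1799/180y²)·f_2 from 1799/36xy² + 1805/324xy - 203425/324x + 7/20y⁵ + 59/90y⁴ + 35/4y³ → 1805/324xy - 203425/324x + 7/20y⁵ - 16073/180y⁴ - 5621/180y³ + 8995/4y²
  leading term xy: subtract (-361/324y)·f_2 from 1805/324xy - 203425/324x + 7/20y⁵ - 16073/180y⁴ - 5621/180y³ + 8995/4y² → -203425/324x + 7/20y⁵ - 16073/180y⁴ - 3713/90y³ + 727151/324y² + 9025/36y
  leading term x: subtract (40685/324)·f_2 from -203425/324x + 7/20y⁵ - 16073/180y⁴ - 3713/90y³ + 727151/324y² + 9025/36y → 7/20y⁵ - 16073/180y⁴ - 3713/90y³ + 273329/81y² + 243965/324y - 1017125/36
  leading term y⁵: subtract (35/324y)·h_4 from 7/20y⁵ - 16073/180y⁴ - 3713/90y³ + 273329/81y² + 243965/324y - 1017125/36 → -7149/80y⁴ - 17111/720y³ + 486199/144y² + 25595/48y - 1017125/36
  leading term y⁴: subtract (-11915/432)·h_4 from -7149/80y⁴ - 17111/720y³ + 486199/144y² + 25595/48y - 1017125/36 → -18401/2880y³ - 3137071/2880y² + 61157/1728y + 48130355/1728
  leading term y³: subtract (-18401/2268)·h_5 from -18401/2880y³ - 3137071/2880y² + 61157/1728y + 48130355/1728 → -246640/189y² - 1229239/20412y + 672074195/20412
  leading term y²: subtract (-246640/11637)·h_6 from -246640/189y² - 1229239/20412y + 672074195/20412 → -570163967/1256796y + 2850819835/1256796
  leading term y: no divisor's leading term divides it; move -570163967/1256796y to the remainder.
  leading term 1: no divisor's leading term divides it; move 2850819835/1256796 to the remainder.
  remainder -570163967/1256796y + 2850819835/1256796 ≠ 0; add h_7 = -570163967/1256796y + 2850819835/1256796 to the basis.

The other S-polynomials (S(f_1,h_4), S(f_2,h_4), S(f_1,h_5), S(f_2,h_5), S(f_3,h_5), S(h_4,h_5), S(f_1,h_6), S(f_2,h_6), S(f_3,h_6), S(h_4,h_6), S(h_5,h_6), S(f_1,h_7), S(f_2,h_7), S(f_3,h_7), S(h_4,h_7), S(h_5,h_7), S(h_6,h_7)) all reduce to 0 modulo the current basis, so we have a Gröbner basis.
Inter-reduce: drop elements whose leading term is divisible by another's, tail-reduce, and make monic.
Reduced Gröbner basis: {x + 4, y - 5}.

Since the basis is lex-ordered, y - 5 is univariate in y. Its roots are {5}. Back-substituting each root into the other basis elements fixes the other coordinates.
  y = 5: the earlier basis element becomes x + 4 = 0, giving x = -4 — point (-4, 5).
Substituting each solution back into the original system confirms all equations vanish.

{(-4, 5)}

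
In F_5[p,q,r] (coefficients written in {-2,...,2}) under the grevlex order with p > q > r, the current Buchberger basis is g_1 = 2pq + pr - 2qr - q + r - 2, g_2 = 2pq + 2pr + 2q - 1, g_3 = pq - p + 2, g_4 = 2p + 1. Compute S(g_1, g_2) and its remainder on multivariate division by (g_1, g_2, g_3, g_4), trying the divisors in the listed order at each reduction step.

lcm(LM(g_1), LM(g_2)) = pq.
S = (lcm/LT(g_1))·g_1 − (lcm/LT(g_2))·g_2 = 2pr - qr + q - 2r + 2.
Reduce S modulo (g_1, g_2, g_3, g_4) in that order:
  leading term pr: subtract (r)·g_4 from 2pr - qr + q - 2r + 2 → -qr + q + 2r + 2
  leading term qr: no divisor's leading term divides it; move -qr to the remainder.
  leading term q: no divisor's leading term divides it; move q to the remainder.
  leading term r: no divisor's leading term divides it; move 2r to the remainder.
  leading term 1: no divisor's leading term divides it; move 2 to the remainder.
The remainder -qr + q + 2r + 2 is nonzero, so it would be added as the next basis element.

S(g_1, g_2) = 2pr - qr + q - 2r + 2; remainder on division = -qr + q + 2r + 2.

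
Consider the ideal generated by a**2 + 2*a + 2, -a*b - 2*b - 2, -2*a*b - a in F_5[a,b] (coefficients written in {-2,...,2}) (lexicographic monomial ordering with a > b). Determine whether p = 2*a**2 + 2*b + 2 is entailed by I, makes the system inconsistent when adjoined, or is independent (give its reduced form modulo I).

First compute the reduced Gröbner basis of I by Buchberger's algorithm.
f_1 = a**2 + 2*a + 2, LT = a**2.
f_2 = -a*b - 2*b - 2, LT = a*b.
f_3 = -2*a*b - a, LT = a*b.

S(f_1,f_2): lcm = a**2*b. S = -2*a + 2*b.
  leading term a: no divisor's leading term divides it; move -2*a to the remainder.
  leading term b: no divisor's leading term divides it; move 2*b to the remainder.
  remainder -2*a + 2*b ≠ 0; add h_4 = -2*a + 2*b to the basis.

S(f_1,f_3): lcm = a**2*b. S = 2*a**2 + 2*a*b + 2*b.
  leading term a**2: subtract (2)·f_1 from 2*a**2 + 2*a*b + 2*b → 2*a*b + a + 2*b + 1
  leading term a*b: subtract (-2)·f_2 from 2*a*b + a + 2*b + 1 → a - 2*b + 2
  leading term a: subtract (2)·h_4 from a - 2*b + 2 → -b + 2
  leading term b: no divisor's leading term divides it; move -b to the remainder.
  leading term 1: no divisor's leading term divides it; move 2 to the remainder.
  remainder -b + 2 ≠ 0; add h_5 = -b + 2 to the basis.

The other S-polynomials (S(f_2,f_3), S(f_1,h_4), S(f_2,h_4), S(f_3,h_4), S(f_1,h_5), S(f_2,h_5), S(f_3,h_5), S(h_4,h_5)) all reduce to 0 modulo the current basis, so we have a Gröbner basis.
Inter-reduce: drop elements whose leading term is divisible by another's, tail-reduce, and make monic.
Reduced Gröbner basis: {a - 2, b - 2}.
Label its elements g_1 = a - 2, g_2 = b - 2.

Reduce p = 2*a**2 + 2*b + 2 modulo G:
  leading term a**2: subtract (2*a)·g_1 from 2*a**2 + 2*b + 2 → -a + 2*b + 2
  leading term a: subtract (-1)·g_1 from -a + 2*b + 2 → 2*b
  leading term b: subtract (2)·g_2 from 2*b → -1
  leading term 1: no divisor's leading term divides it; move -1 to the remainder.
  normal form = -1.
The normal form is nonzero, so p ∉ I. Since p minus its normal form lies in I, I + (p) = I + (r) where r = -1; decide whether this ideal is the whole ring.
Here r = -1 is a nonzero constant, hence a unit: 1 ∈ I + (p), the Gröbner basis of I + (p) is {1}, and the enlarged system has no common solution — adjoining p is inconsistent.

Ideal membership is decidable via reduction modulo a Gröbner basis.

Adjoining 2*a**2 + 2*b + 2 makes the ideal the whole ring: the system is inconsistent.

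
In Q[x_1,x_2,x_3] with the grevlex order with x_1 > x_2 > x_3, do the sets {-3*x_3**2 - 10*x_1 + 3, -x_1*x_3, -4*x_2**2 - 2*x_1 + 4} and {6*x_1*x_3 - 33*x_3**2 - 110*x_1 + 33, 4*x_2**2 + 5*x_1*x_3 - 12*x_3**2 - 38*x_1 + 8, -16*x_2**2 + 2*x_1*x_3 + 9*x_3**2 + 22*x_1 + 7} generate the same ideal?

Yes, the ideals are equal.

For a fixed monomial order, each ideal has a unique reduced Gröbner basis; comparing bases decides equality.
Buchberger on the first generating set:
f_1 = -3*x_3**2 - 10*x_1 + 3, LT = x_3**2.
f_2 = -x_1*x_3, LT = x_1*x_3.
f_3 = -4*x_2**2 - 2*x_1 + 4, LT = x_2**2.

S(f_1,f_2): lcm = x_1*x_3**2. S = 10/3*x_1**2 - x_1.
  reduce S modulo (f_1, f_2, f_3):
  remainder 10/3*x_1**2 - x_1 ≠ 0; add g_4 = 10/3*x_1**2 - x_1 to the basis.

The other S-polynomials (S(f_1,f_3), S(f_2,f_3), S(f_1,g_4), S(f_2,g_4), S(f_3,g_4)) all reduce to 0 modulo the current basis, so we have a Gröbner basis.
Inter-reduce: drop elements whose leading term is divisible by another's, tail-reduce, and make monic.
Reduced Gröbner basis: {x_1**2 - 3/10*x_1, x_2**2 + 1/2*x_1 - 1, x_1*x_3, x_3**2 + 10/3*x_1 - 1}.

Buchberger on the second generating set:
h_1 = 6*x_1*x_3 - 33*x_3**2 - 110*x_1 + 33, LT = x_1*x_3.
h_2 = 4*x_2**2 + 5*x_1*x_3 - 12*x_3**2 - 38*x_1 + 8, LT = x_2**2.
h_3 = -16*x_2**2 + 2*x_1*x_3 + 9*x_3**2 + 22*x_1 + 7, LT = x_2**2.

S(h_2,h_3): lcm = x_2**2. S = 11/8*x_1*x_3 - 39/16*x_3**2 - 65/8*x_1 + 39/16.
  reduce S modulo (h_1, h_2, h_3):
  remainder 41/8*x_3**2 + 205/12*x_1 - 41/8 ≠ 0; add k_4 = 41/8*x_3**2 + 205/12*x_1 - 41/8 to the basis.

S(h_1,k_4): lcm = x_1*x_3**2. S = -11/2*x_3**3 - 10/3*x_1**2 - 55/3*x_1*x_3 + x_1 + 11/2*x_3.
  reduce S modulo (h_1, h_2, h_3, k_4):
  remainder -10/3*x_1**2 + x_1 ≠ 0; add k_5 = -10/3*x_1**2 + x_1 to the basis.

The other S-polynomials (S(h_1,h_2), S(h_1,h_3), S(h_2,k_4), S(h_3,k_4), S(h_1,k_5), S(h_2,k_5), S(h_3,k_5), S(k_4,k_5)) all reduce to 0 modulo the current basis, so we have a Gröbner basis.
Inter-reduce: drop elements whose leading term is divisible by another's, tail-reduce, and make monic.
Reduced Gröbner basis: {x_1**2 - 3/10*x_1, x_2**2 + 1/2*x_1 - 1, x_1*x_3, x_3**2 + 10/3*x_1 - 1}.

These coincide, so the ideals are equal.
The choice of monomial ordering does not affect the verdict — as long as both bases are computed under the same ordering, their equality decides ideal equality.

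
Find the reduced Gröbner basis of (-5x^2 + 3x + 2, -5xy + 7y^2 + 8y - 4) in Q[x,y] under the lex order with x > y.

G = {x - 49/20y^3 - 91/20y^2 - 1/10y + 1, y^4 + 13/7y^3 - 26/49y^2 - 52/49y + 16/49}

The reduced Gröbner basis is the canonical form of the ideal for this ordering.

f_1 = -5x^2 + 3x + 2, LT = x^2.
f_2 = -5xy + 7y^2 + 8y - 4, LT = xy.

S(f_1,f_2): lcm = x^2y. S = 7/5xy^2 + xy - 4/5x - 2/5y.
  leading term xy^2: subtract (-7/25y)·f_2 from 7/5xy^2 + xy - 4/5x - 2/5y → xy - 4/5x + 49/25y^3 + 56/25y^2 - 38/25y
  leading term xy: subtract (-1/5)·f_2 from xy - 4/5x + 49/25y^3 + 56/25y^2 - 38/25y → -4/5x + 49/25y^3 + 91/25y^2 + 2/25y - 4/5
  leading term x: no divisor's leading term divides it; move -4/5x to the remainder.
  leading term y^3: no divisor's leading term divides it; move 49/25y^3 to the remainder.
  leading term y^2: no divisor's leading term divides it; move 91/25y^2 to the remainder.
  leading term y: no divisor's leading term divides it; move 2/25y to the remainder.
  leading term 1: no divisor's leading term divides it; move -4/5 to the remainder.
  remainder -4/5x + 49/25y^3 + 91/25y^2 + 2/25y - 4/5 ≠ 0; add g_3 = -4/5x + 49/25y^3 + 91/25y^2 + 2/25y - 4/5 to the basis.

S(f_1,g_3): lcm = x^2. S = 49/20xy^3 + 91/20xy^2 + 1/10xy - 8/5x - 2/5.
  leading term xy^3: subtract (-49/100y^2)·f_2 from 49/20xy^3 + 91/20xy^2 + 1/10xy - 8/5x - 2/5 → 91/20xy^2 + 1/10xy - 8/5x + 343/100y^4 + 98/25y^3 - 49/25y^2 - 2/5
  leading term xy^2: subtract (-91/100y)·f_2 from 91/20xy^2 + 1/10xy - 8/5x + 343/100y^4 + 98/25y^3 - 49/25y^2 - 2/5 → 1/10xy - 8/5x + 343/100y^4 + 1029/100y^3 + 133/25y^2 - 91/25y - 2/5
  leading term xy: subtract (-1/50)·f_2 from 1/10xy - 8/5x + 343/100y^4 + 1029/100y^3 + 133/25y^2 - 91/25y - 2/5 → -8/5x + 343/100y^4 + 1029/100y^3 + 273/50y^2 - 87/25y - 12/25
  leading term x: subtract (2)·g_3 from -8/5x + 343/100y^4 + 1029/100y^3 + 273/50y^2 - 87/25y - 12/25 → 343/100y^4 + 637/100y^3 - 91/50y^2 - 91/25y + 28/25
  leading term y^4: no divisor's leading term divides it; move 343/100y^4 to the remainder.
  leading term y^3: no divisor's leading term divides it; move 637/100y^3 to the remainder.
  leading term y^2: no divisor's leading term divides it; move -91/50y^2 to the remainder.
  leading term y: no divisor's leading term divides it; move -91/25y to the remainder.
  leading term 1: no divisor's leading term divides it; move 28/25 to the remainder.
  remainder 343/100y^4 + 637/100y^3 - 91/50y^2 - 91/25y + 28/25 ≠ 0; add g_4 = 343/100y^4 + 637/100y^3 - 91/50y^2 - 91/25y + 28/25 to the basis.

S(f_2,g_3): lcm = xy. S = 49/20y^4 + 91/20y^3 - 13/10y^2 - 13/5y + 4/5.
  leading term y^4: subtract (5/7)·g_4 from 49/20y^4 + 91/20y^3 - 13/10y^2 - 13/5y + 4/5 → 0
  remainder 0.

S(f_1,g_4): leading monomials are coprime, so the S-polynomial reduces to 0 (Buchberger's first criterion).
S(f_2,g_4): lcm = xy^4. S = -13/7xy^3 + 26/49xy^2 + 52/49xy - 16/49x - 7/5y^5 - 8/5y^4 + 4/5y^3.
  leading term xy^3: subtract (13/35y^2)·f_2 from -13/7xy^3 + 26/49xy^2 + 52/49xy - 16/49x - 7/5y^5 - 8/5y^4 + 4/5y^3 → 26/49xy^2 + 52/49xy - 16/49x - 7/5y^5 - 21/5y^4 - 76/35y^3 + 52/35y^2
  leading term xy^2: subtract (-26/245y)·f_2 from 26/49xy^2 + 52/49xy - 16/49x - 7/5y^5 - 21/5y^4 - 76/35y^3 + 52/35y^2 → 52/49xy - 16/49x - 7/5y^5 - 21/5y^4 - 10/7y^3 + 572/245y^2 - 104/245y
  leading term xy: subtract (-52/245)·f_2 from 52/49xy - 16/49x - 7/5y^5 - 21/5y^4 - 10/7y^3 + 572/245y^2 - 104/245y → -16/49x - 7/5y^5 - 21/5y^4 - 10/7y^3 + 936/245y^2 + 312/245y - 208/245
  leading term x: subtract (20/49)·g_3 from -16/49x - 7/5y^5 - 21/5y^4 - 10/7y^3 + 936/245y^2 + 312/245y - 208/245 → -7/5y^5 - 21/5y^4 - 78/35y^3 + 572/245y^2 + 304/245y - 128/245
  leading term y^5: subtract (-20/49y)·g_4 from -7/5y^5 - 21/5y^4 - 78/35y^3 + 572/245y^2 + 304/245y - 128/245 → -8/5y^4 - 104/35y^3 + 208/245y^2 + 416/245y - 128/245
  leading term y^4: subtract (-160/343)·g_4 from -8/5y^4 - 104/35y^3 + 208/245y^2 + 416/245y - 128/245 → 0
  remainder 0.

S(g_3,g_4): leading monomials are coprime, so the S-polynomial reduces to 0 (Buchberger's first criterion).
Every S-polynomial of the final basis reduces to 0, so we have a Gröbner basis.
Inter-reduce: drop elements whose leading term is divisible by another's, tail-reduce, and make monic.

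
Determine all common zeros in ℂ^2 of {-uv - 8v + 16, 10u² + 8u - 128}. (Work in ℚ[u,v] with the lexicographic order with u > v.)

Compute a lex Gröbner basis by Buchberger's algorithm.
f_1 = -uv - 8v + 16, LT = uv.
f_2 = 10u² + 8u - 128, LT = u².

S(f_1,f_2): lcm = u²v. S = 36/5uv - 16u + 64/5v.
  leading term uv: subtract (-36/5)·f_1 from 36/5uv - 16u + 64/5v → -16u - 224/5v + 576/5
  leading term u: no divisor's leading term divides it; move -16u to the remainder.
  leading term v: no divisor's leading term divides it; move -224/5v to the remainder.
  leading term 1: no divisor's leading term divides it; move 576/5 to the remainder.
  remainder -16u - 224/5v + 576/5 ≠ 0; add h_3 = -16u - 224/5v + 576/5 to the basis.

S(f_1,h_3): lcm = uv. S = -14/5v² + 76/5v - 16.
  leading term v²: no divisor's leading term divides it; move -14/5v² to the remainder.
  leading term v: no divisor's leading term divides it; move 76/5v to the remainder.
  leading term 1: no divisor's leading term divides it; move -16 to the remainder.
  remainder -14/5v² + 76/5v - 16 ≠ 0; add h_4 = -14/5v² + 76/5v - 16 to the basis.

The other S-polynomials (S(f_2,h_3), S(f_1,h_4), S(f_2,h_4), S(h_3,h_4)) all reduce to 0 modulo the current basis, so we have a Gröbner basis.
Inter-reduce: drop elements whose leading term is divisible by another's, tail-reduce, and make monic.
Reduced Gröbner basis: {u + 14/5v - 36/5, v² - 38/7v + 40/7}.

Since the basis is lex-ordered, v² - 38/7v + 40/7 is univariate in v. Its roots are {10/7, 4}. Back-substituting each root into the other basis elements fixes the other coordinates.
  v = 10/7: the earlier basis element becomes u - 16/5 = 0, giving u = 16/5 — point (16/5, 10/7).
  v = 4: the earlier basis element becomes u + 4 = 0, giving u = -4 — point (-4, 4).

{(16/5, 10/7), (-4, 4)}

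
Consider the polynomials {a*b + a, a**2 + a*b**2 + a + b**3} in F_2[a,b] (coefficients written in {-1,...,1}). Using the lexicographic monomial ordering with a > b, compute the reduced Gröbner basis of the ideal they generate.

f_1 = a*b + a, LT = a*b.
f_2 = a**2 + a*b**2 + a + b**3, LT = a**2.

S(f_1,f_2): lcm = a**2*b. S = a**2 + a*b**3 + a*b + b**4.
  reduce S modulo (f_1, f_2):
  remainder b**4 + b**3 ≠ 0; add g_3 = b**4 + b**3 to the basis.

The other S-polynomials (S(f_1,g_3), S(f_2,g_3)) all reduce to 0 modulo the current basis, so we have a Gröbner basis.

G = {a**2 + b**3, a*b + a, b**4 + b**3}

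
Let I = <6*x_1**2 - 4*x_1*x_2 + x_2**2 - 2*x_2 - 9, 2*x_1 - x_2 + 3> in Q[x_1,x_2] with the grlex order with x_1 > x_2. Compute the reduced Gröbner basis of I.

f_1 = 6*x_1**2 - 4*x_1*x_2 + x_2**2 - 2*x_2 - 9, LT = x_1**2.
f_2 = 2*x_1 - x_2 + 3, LT = x_1.

S(f_1,f_2): lcm = x_1**2. S = -1/6*x_1*x_2 + 1/6*x_2**2 - 3/2*x_1 - 1/3*x_2 - 3/2.
  leading term x_1*x_2: subtract (-1/12*x_2)·f_2 from -1/6*x_1*x_2 + 1/6*x_2**2 - 3/2*x_1 - 1/3*x_2 - 3/2 → 1/12*x_2**2 - 3/2*x_1 - 1/12*x_2 - 3/2
  leading term x_2**2: no divisor's leading term divides it; move 1/12*x_2**2 to the remainder.
  leading term x_1: subtract (-3/4)·f_2 from -3/2*x_1 - 1/12*x_2 - 3/2 → -5/6*x_2 + 3/4
  leading term x_2: no divisor's leading term divides it; move -5/6*x_2 to the remainder.
  leading term 1: no divisor's leading term divides it; move 3/4 to the remainder.
  remainder 1/12*x_2**2 - 5/6*x_2 + 3/4 ≠ 0; add g_3 = 1/12*x_2**2 - 5/6*x_2 + 3/4 to the basis.

The other S-polynomials (S(f_1,g_3), S(f_2,g_3)) all reduce to 0 modulo the current basis, so we have a Gröbner basis.
Inter-reduce: drop elements whose leading term is divisible by another's, tail-reduce, and make monic.

G = {x_2**2 - 10*x_2 + 9, x_1 - 1/2*x_2 + 3/2}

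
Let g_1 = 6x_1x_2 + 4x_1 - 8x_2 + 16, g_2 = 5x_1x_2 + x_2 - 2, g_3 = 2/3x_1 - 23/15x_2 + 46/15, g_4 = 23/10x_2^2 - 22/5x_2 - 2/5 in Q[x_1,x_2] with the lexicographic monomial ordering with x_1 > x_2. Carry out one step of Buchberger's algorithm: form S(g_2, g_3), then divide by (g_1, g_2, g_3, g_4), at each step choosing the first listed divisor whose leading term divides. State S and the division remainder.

S(g_2, g_3) = 23/10x_2^2 - 22/5x_2 - 2/5; remainder on division = 0.

lcm(LM(g_2), LM(g_3)) = x_1x_2.
S = (lcm/LT(g_2))·g_2 − (lcm/LT(g_3))·g_3 = 23/10x_2^2 - 22/5x_2 - 2/5.
Reduce S modulo (g_1, g_2, g_3, g_4) in that order:
  leading term x_2^2: subtract (1)·g_4 from 23/10x_2^2 - 22/5x_2 - 2/5 → 0
The remainder is 0, so this S-polynomial contributes no new basis element.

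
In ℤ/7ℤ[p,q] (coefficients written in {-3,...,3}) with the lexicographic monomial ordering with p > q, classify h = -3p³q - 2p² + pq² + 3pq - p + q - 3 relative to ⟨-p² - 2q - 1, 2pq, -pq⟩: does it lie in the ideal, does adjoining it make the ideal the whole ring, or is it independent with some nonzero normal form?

First compute the reduced Gröbner basis of I by Buchberger's algorithm.
f_1 = -p² - 2q - 1, LT = p².
f_2 = 2pq, LT = pq.
f_3 = -pq, LT = pq.

S(f_1,f_2): lcm = p²q. S = 2q² + q.
  reduce S modulo (f_1, f_2, f_3):
  remainder 2q² + q ≠ 0; add k_4 = 2q² + q to the basis.

The other S-polynomials (S(f_1,f_3), S(f_2,f_3), S(f_1,k_4), S(f_2,k_4), S(f_3,k_4)) all reduce to 0 modulo the current basis, so we have a Gröbner basis.
Inter-reduce: drop elements whose leading term is divisible by another's, tail-reduce, and make monic.
Reduced Gröbner basis: {p² + 2q + 1, pq, q² - 3q}.
Label its elements g_1 = p² + 2q + 1, g_2 = pq, g_3 = q² - 3q.

Reduce h = -3p³q - 2p² + pq² + 3pq - p + q - 3 modulo G:
  leading term p³q: subtract (-3pq)·g_1 from -3p³q - 2p² + pq² + 3pq - p + q - 3 → -2p² - pq - p + q - 3
  leading term p²: subtract (-2)·g_1 from -2p² - pq - p + q - 3 → -pq - p - 2q - 1
  leading term pq: subtract (-1)·g_2 from -pq - p - 2q - 1 → -p - 2q - 1
  leading term p: no divisor's leading term divides it; move -p to the remainder.
  leading term q: no divisor's leading term divides it; move -2q to the remainder.
  leading term 1: no divisor's leading term divides it; move -1 to the remainder.
  normal form = -p - 2q - 1.
The normal form is nonzero, so h ∉ I. Since h minus its normal form lies in I, I + (h) = I + (r) where r = -p - 2q - 1; decide whether this ideal is the whole ring.
Run Buchberger on G together with r (pairs among the g_i already reduce to 0 since G is a Gröbner basis):
g_1 = p² + 2q + 1, LT = p².
g_2 = pq, LT = pq.
g_3 = q² - 3q, LT = q².
r = -p - 2q - 1, LT = p.

S(g_1,r): lcm = p². S = -2pq - p + 2q + 1.
  reduce S modulo (g_1, g_2, g_3, r):
  remainder -3q + 2 ≠ 0; add m_5 = -3q + 2 to the basis.

The other S-polynomials (S(g_1,g_2), S(g_1,g_3), S(g_2,g_3), S(g_2,r), S(g_3,r), S(g_1,m_5), S(g_2,m_5), S(g_3,m_5), S(r,m_5)) all reduce to 0 modulo the current basis, so we have a Gröbner basis.
Inter-reduce: drop elements whose leading term is divisible by another's, tail-reduce, and make monic.
Reduced Gröbner basis: {p, q - 3}.
The reduced Gröbner basis of I + (h) is {p, q - 3} ≠ {1}, a proper ideal, so the enlarged system stays consistent: h is independent of I, with normal form -p - 2q - 1.

-3p³q - 2p² + pq² + 3pq - p + q - 3 is independent of I; its normal form modulo I is -p - 2q - 1.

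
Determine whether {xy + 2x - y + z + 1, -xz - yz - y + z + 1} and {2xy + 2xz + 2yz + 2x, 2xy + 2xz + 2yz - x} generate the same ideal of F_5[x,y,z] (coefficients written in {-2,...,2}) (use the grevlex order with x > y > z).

For a fixed monomial order, each ideal has a unique reduced Gröbner basis; comparing bases decides equality.
Buchberger on the first generating set:
f_1 = xy + 2x - y + z + 1, LT = xy.
f_2 = -xz - yz - y + z + 1, LT = xz.

S(f_1,f_2): lcm = xyz. S = -y^{2}z - y^{2} + 2xz + z^{2} + y + z.
  leading term y^{2}z: no divisor's leading term divides it; move -y^{2}z to the remainder.
  leading term y^{2}: no divisor's leading term divides it; move -y^{2} to the remainder.
  leading term xz: subtract (-2)·f_2 from 2xz + z^{2} + y + z → -2yz + z^{2} - y - 2z + 2
  leading term yz: no divisor's leading term divides it; move -2yz to the remainder.
  leading term z^{2}: no divisor's leading term divides it; move z^{2} to the remainder.
  leading term y: no divisor's leading term divides it; move -y to the remainder.
  leading term z: no divisor's leading term divides it; move -2z to the remainder.
  leading term 1: no divisor's leading term divides it; move 2 to the remainder.
  remainder -y^{2}z - y^{2} - 2yz + z^{2} - y - 2z + 2 ≠ 0; add g_3 = -y^{2}z - y^{2} - 2yz + z^{2} - y - 2z + 2 to the basis.

The other S-polynomials (S(f_1,g_3), S(f_2,g_3)) all reduce to 0 modulo the current basis, so we have a Gröbner basis.
Inter-reduce: drop elements whose leading term is divisible by another's, tail-reduce, and make monic.
Reduced Gröbner basis: {y^{2}z + y^{2} + 2yz - z^{2} + y + 2z - 2, xy + 2x - y + z + 1, xz + yz + y - z - 1}.

Buchberger on the second generating set:
h_1 = 2xy + 2xz + 2yz + 2x, LT = xy.
h_2 = 2xy + 2xz + 2yz - x, LT = xy.

S(h_1,h_2): lcm = xy. S = -x.
  leading term x: no divisor's leading term divides it; move -x to the remainder.
  remainder -x ≠ 0; add k_3 = -x to the basis.

S(h_1,k_3): lcm = xy. S = xz + yz + x.
  leading term xz: subtract (-z)·k_3 from xz + yz + x → yz + x
  leading term yz: no divisor's leading term divides it; move yz to the remainder.
  leading term x: subtract (-1)·k_3 from x → 0
  remainder yz ≠ 0; add k_4 = yz to the basis.

The other S-polynomials (S(h_2,k_3), S(h_1,k_4), S(h_2,k_4), S(k_3,k_4)) all reduce to 0 modulo the current basis, so we have a Gröbner basis.
Inter-reduce: drop elements whose leading term is divisible by another's, tail-reduce, and make monic.
Reduced Gröbner basis: {yz, x}.

These differ, so the ideals are not equal.

No, the ideals differ.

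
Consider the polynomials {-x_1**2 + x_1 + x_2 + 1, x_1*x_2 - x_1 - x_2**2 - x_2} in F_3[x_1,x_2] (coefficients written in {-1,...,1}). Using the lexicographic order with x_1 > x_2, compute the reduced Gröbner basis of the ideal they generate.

G = {x_1 - x_2**3 - x_2**2 - x_2 - 1, x_2**4 - x_2**2 - x_2 - 1}

f_1 = -x_1**2 + x_1 + x_2 + 1, LT = x_1**2.
f_2 = x_1*x_2 - x_1 - x_2**2 - x_2, LT = x_1*x_2.

S(f_1,f_2): lcm = x_1**2*x_2. S = x_1**2 + x_1*x_2**2 - x_2**2 - x_2.
  reduce S modulo (f_1, f_2):
  remainder -x_1 + x_2**3 + x_2**2 + x_2 + 1 ≠ 0; add g_3 = -x_1 + x_2**3 + x_2**2 + x_2 + 1 to the basis.

S(f_1,g_3): lcm = x_1**2. S = x_1*x_2**3 + x_1*x_2**2 + x_1*x_2 - x_2 - 1.
  reduce S modulo (f_1, f_2, g_3):
  remainder x_2**4 - x_2**2 - x_2 - 1 ≠ 0; add g_4 = x_2**4 - x_2**2 - x_2 - 1 to the basis.

The other S-polynomials (S(f_2,g_3), S(f_1,g_4), S(f_2,g_4), S(g_3,g_4)) all reduce to 0 modulo the current basis, so we have a Gröbner basis.
Inter-reduce: drop elements whose leading term is divisible by another's, tail-reduce, and make monic.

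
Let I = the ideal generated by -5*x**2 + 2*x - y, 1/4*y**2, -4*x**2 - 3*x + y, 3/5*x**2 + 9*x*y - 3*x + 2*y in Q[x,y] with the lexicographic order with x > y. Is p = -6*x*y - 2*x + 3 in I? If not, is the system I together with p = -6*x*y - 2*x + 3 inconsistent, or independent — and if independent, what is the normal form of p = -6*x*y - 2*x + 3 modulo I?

First compute the reduced Gröbner basis of I by Buchberger's algorithm.
f_1 = -5*x**2 + 2*x - y, LT = x**2.
f_2 = 1/4*y**2, LT = y**2.
f_3 = -4*x**2 - 3*x + y, LT = x**2.
f_4 = 3/5*x**2 + 9*x*y - 3*x + 2*y, LT = x**2.

S(f_1,f_3): lcm = x**2. S = -23/20*x + 9/20*y.
  leading term x: no divisor's leading term divides it; move -23/20*x to the remainder.
  leading term y: no divisor's leading term divides it; move 9/20*y to the remainder.
  remainder -23/20*x + 9/20*y ≠ 0; add h_5 = -23/20*x + 9/20*y to the basis.

S(f_1,f_4): lcm = x**2. S = -15*x*y + 23/5*x - 47/15*y.
  leading term x*y: subtract (300/23*y)·h_5 from -15*x*y + 23/5*x - 47/15*y → 23/5*x - 135/23*y**2 - 47/15*y
  leading term x: subtract (-4)·h_5 from 23/5*x - 135/23*y**2 - 47/15*y → -135/23*y**2 - 4/3*y
  leading term y**2: subtract (-540/23)·f_2 from -135/23*y**2 - 4/3*y → -4/3*y
  leading term y: no divisor's leading term divides it; move -4/3*y to the remainder.
  remainder -4/3*y ≠ 0; add h_6 = -4/3*y to the basis.

The other S-polynomials (S(f_1,f_2), S(f_2,f_3), S(f_2,f_4), S(f_3,f_4), S(f_1,h_5), S(f_2,h_5), S(f_3,h_5), S(f_4,h_5), S(f_1,h_6), S(f_2,h_6), S(f_3,h_6), S(f_4,h_6), S(h_5,h_6)) all reduce to 0 modulo the current basis, so we have a Gröbner basis.
Inter-reduce: drop elements whose leading term is divisible by another's, tail-reduce, and make monic.
Reduced Gröbner basis: {x, y}.
Label its elements g_1 = x, g_2 = y.

Reduce p = -6*x*y - 2*x + 3 modulo G:
  leading term x*y: subtract (-6*y)·g_1 from -6*x*y - 2*x + 3 → -2*x + 3
  leading term x: subtract (-2)·g_1 from -2*x + 3 → 3
  leading term 1: no divisor's leading term divides it; move 3 to the remainder.
  normal form = 3.
The normal form is nonzero, so p ∉ I. Since p minus its normal form lies in I, I + (p) = I + (r) where r = 3; decide whether this ideal is the whole ring.
Here r = 3 is a nonzero constant, hence a unit: 1 ∈ I + (p), the Gröbner basis of I + (p) is {1}, and the enlarged system has no common solution — adjoining p is inconsistent.

Adjoining -6*x*y - 2*x + 3 makes the ideal the whole ring: the system is inconsistent.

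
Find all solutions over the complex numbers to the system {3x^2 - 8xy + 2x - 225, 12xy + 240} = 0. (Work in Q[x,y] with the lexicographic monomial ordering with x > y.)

{(13/3, -60/13), (-5, 4)}

Compute a lex Gröbner basis by Buchberger's algorithm.
f_1 = 3x^2 - 8xy + 2x - 225, LT = x^2.
f_2 = 12xy + 240, LT = xy.

S(f_1,f_2): lcm = x^2y. S = -8/3xy^2 + 2/3xy - 20x - 75y.
  leading term xy^2: subtract (-2/9y)·f_2 from -8/3xy^2 + 2/3xy - 20x - 75y → 2/3xy - 20x - 65/3y
  leading term xy: subtract (1/18)·f_2 from 2/3xy - 20x - 65/3y → -20x - 65/3y - 40/3
  leading term x: no divisor's leading term divides it; move -20x to the remainder.
  leading term y: no divisor's leading term divides it; move -65/3y to the remainder.
  leading term 1: no divisor's leading term divides it; move -40/3 to the remainder.
  remainder -20x - 65/3y - 40/3 ≠ 0; add h_3 = -20x - 65/3y - 40/3 to the basis.

S(f_2,h_3): lcm = xy. S = -13/12y^2 - 2/3y + 20.
  leading term y^2: no divisor's leading term divides it; move -13/12y^2 to the remainder.
  leading term y: no divisor's leading term divides it; move -2/3y to the remainder.
  leading term 1: no divisor's leading term divides it; move 20 to the remainder.
  remainder -13/12y^2 - 2/3y + 20 ≠ 0; add h_4 = -13/12y^2 - 2/3y + 20 to the basis.

The other S-polynomials (S(f_1,h_3), S(f_1,h_4), S(f_2,h_4), S(h_3,h_4)) all reduce to 0 modulo the current basis, so we have a Gröbner basis.
Inter-reduce: drop elements whose leading term is divisible by another's, tail-reduce, and make monic.
Reduced Gröbner basis: {x + 13/12y + 2/3, y^2 + 8/13y - 240/13}.

Since the basis is lex-ordered, y^2 + 8/13y - 240/13 is univariate in y. Its roots are {-60/13, 4}. Back-substituting each root into the other basis elements fixes the other coordinates.
  y = -60/13: the earlier basis element becomes x - 13/3 = 0, giving x = 13/3 — point (13/3, -60/13).
  y = 4: the earlier basis element becomes x + 5 = 0, giving x = -5 — point (-5, 4).
A lex Gröbner basis triangularizes the system, enabling back-substitution.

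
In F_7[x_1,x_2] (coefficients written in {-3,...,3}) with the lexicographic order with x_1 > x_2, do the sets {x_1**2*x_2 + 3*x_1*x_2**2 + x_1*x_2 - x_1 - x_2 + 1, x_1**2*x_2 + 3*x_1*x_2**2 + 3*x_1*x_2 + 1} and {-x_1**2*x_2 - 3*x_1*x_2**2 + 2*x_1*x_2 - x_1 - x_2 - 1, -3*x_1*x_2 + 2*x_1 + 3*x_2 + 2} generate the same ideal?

Two ideals are equal iff their reduced Gröbner bases coincide (the reduced basis is unique for a fixed ordering).
Buchberger on the first generating set:
f_1 = x_1**2*x_2 + 3*x_1*x_2**2 + x_1*x_2 - x_1 - x_2 + 1, LT = x_1**2*x_2.
f_2 = x_1**2*x_2 + 3*x_1*x_2**2 + 3*x_1*x_2 + 1, LT = x_1**2*x_2.

S(f_1,f_2): lcm = x_1**2*x_2. S = -2*x_1*x_2 - x_1 - x_2.
  reduce S modulo (f_1, f_2):
  remainder -2*x_1*x_2 - x_1 - x_2 ≠ 0; add g_3 = -2*x_1*x_2 - x_1 - x_2 to the basis.

S(f_1,g_3): lcm = x_1**2*x_2. S = 3*x_1**2 + 3*x_1*x_2**2 - 3*x_1*x_2 - x_1 - x_2 + 1.
  reduce S modulo (f_1, f_2, g_3):
  remainder 3*x_1**2 + 3*x_1 + 2*x_2**2 + 3*x_2 + 1 ≠ 0; add g_4 = 3*x_1**2 + 3*x_1 + 2*x_2**2 + 3*x_2 + 1 to the basis.

S(f_1,g_4): lcm = x_1**2*x_2. S = 3*x_1*x_2**2 - x_1 - 3*x_2**3 - x_2**2 + x_2 + 1.
  reduce S modulo (f_1, f_2, g_3, g_4):
  remainder -2*x_1 - 3*x_2**3 + x_2**2 + 1 ≠ 0; add g_5 = -2*x_1 - 3*x_2**3 + x_2**2 + 1 to the basis.

S(f_1,g_5): lcm = x_1**2*x_2. S = 2*x_1*x_2**4 - 3*x_1*x_2**3 + 3*x_1*x_2**2 - 2*x_1*x_2 - x_1 - x_2 + 1.
  reduce S modulo (f_1, f_2, g_3, g_4, g_5):
  remainder -x_2**4 + x_2**3 - x_2**2 + 3*x_2 - 1 ≠ 0; add g_6 = -x_2**4 + x_2**3 - x_2**2 + 3*x_2 - 1 to the basis.

The other S-polynomials (S(f_2,g_3), S(f_2,g_4), S(g_3,g_4), S(f_2,g_5), S(g_3,g_5), S(g_4,g_5), S(f_1,g_6), S(f_2,g_6), S(g_3,g_6), S(g_4,g_6), S(g_5,g_6)) all reduce to 0 modulo the current basis, so we have a Gröbner basis.
Inter-reduce: drop elements whose leading term is divisible by another's, tail-reduce, and make monic.
Reduced Gröbner basis: {x_1 - 2*x_2**3 + 3*x_2**2 + 3, x_2**4 - x_2**3 + x_2**2 - 3*x_2 + 1}.

Buchberger on the second generating set:
h_1 = -x_1**2*x_2 - 3*x_1*x_2**2 + 2*x_1*x_2 - x_1 - x_2 - 1, LT = x_1**2*x_2.
h_2 = -3*x_1*x_2 + 2*x_1 + 3*x_2 + 2, LT = x_1*x_2.

S(h_1,h_2): lcm = x_1**2*x_2. S = 3*x_1**2 + 3*x_1*x_2**2 - x_1*x_2 - 3*x_1 + x_2 + 1.
  reduce S modulo (h_1, h_2):
  remainder 3*x_1**2 + 3*x_2**2 - 3*x_2 - 3 ≠ 0; add k_3 = 3*x_1**2 + 3*x_2**2 - 3*x_2 - 3 to the basis.

S(h_1,k_3): lcm = x_1**2*x_2. S = 3*x_1*x_2**2 - 2*x_1*x_2 + x_1 - x_2**3 + x_2**2 + 2*x_2 + 1.
  reduce S modulo (h_1, h_2, k_3):
  remainder x_1 - x_2**3 - 3*x_2**2 - 3*x_2 + 1 ≠ 0; add k_4 = x_1 - x_2**3 - 3*x_2**2 - 3*x_2 + 1 to the basis.

S(h_1,k_4): lcm = x_1**2*x_2. S = x_1*x_2**4 + 3*x_1*x_2**3 - x_1*x_2**2 - 3*x_1*x_2 + x_1 + x_2 + 1.
  reduce S modulo (h_1, h_2, k_3, k_4):
  remainder x_2**4 + x_2**2 + 3*x_2 ≠ 0; add k_5 = x_2**4 + x_2**2 + 3*x_2 to the basis.

The other S-polynomials (S(h_2,k_3), S(h_2,k_4), S(k_3,k_4), S(h_1,k_5), S(h_2,k_5), S(k_3,k_5), S(k_4,k_5)) all reduce to 0 modulo the current basis, so we have a Gröbner basis.
Inter-reduce: drop elements whose leading term is divisible by another's, tail-reduce, and make monic.
Reduced Gröbner basis: {x_1 - x_2**3 - 3*x_2**2 - 3*x_2 + 1, x_2**4 + x_2**2 + 3*x_2}.

Since the reduced bases disagree, the two ideals are not the same.
The same test decides containment: I ⊆ J iff every generator of I reduces to 0 modulo a Gröbner basis of J.

No, the ideals differ.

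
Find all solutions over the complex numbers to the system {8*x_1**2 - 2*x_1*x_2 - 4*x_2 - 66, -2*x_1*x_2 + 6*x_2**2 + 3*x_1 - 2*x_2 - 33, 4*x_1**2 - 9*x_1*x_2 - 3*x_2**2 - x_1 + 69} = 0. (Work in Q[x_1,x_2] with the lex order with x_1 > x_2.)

{(-3, -3)}

Compute a lex Gröbner basis by Buchberger's algorithm.
f_1 = 8*x_1**2 - 2*x_1*x_2 - 4*x_2 - 66, LT = x_1**2.
f_2 = -2*x_1*x_2 + 3*x_1 + 6*x_2**2 - 2*x_2 - 33, LT = x_1*x_2.
f_3 = 4*x_1**2 - 9*x_1*x_2 - x_1 - 3*x_2**2 + 69, LT = x_1**2.

S(f_1,f_2): lcm = x_1**2*x_2. S = 3/2*x_1**2 + 11/4*x_1*x_2**2 - x_1*x_2 - 33/2*x_1 - 1/2*x_2**2 - 33/4*x_2.
  leading term x_1**2: subtract (3/16)·f_1 from 3/2*x_1**2 + 11/4*x_1*x_2**2 - x_1*x_2 - 33/2*x_1 - 1/2*x_2**2 - 33/4*x_2 → 11/4*x_1*x_2**2 - 5/8*x_1*x_2 - 33/2*x_1 - 1/2*x_2**2 - 15/2*x_2 + 99/8
  leading term x_1*x_2**2: subtract (-11/8*x_2)·f_2 from 11/4*x_1*x_2**2 - 5/8*x_1*x_2 - 33/2*x_1 - 1/2*x_2**2 - 15/2*x_2 + 99/8 → 7/2*x_1*x_2 - 33/2*x_1 + 33/4*x_2**3 - 13/4*x_2**2 - 423/8*x_2 + 99/8
  leading term x_1*x_2: subtract (-7/4)·f_2 from 7/2*x_1*x_2 - 33/2*x_1 + 33/4*x_2**3 - 13/4*x_2**2 - 423/8*x_2 + 99/8 → -45/4*x_1 + 33/4*x_2**3 + 29/4*x_2**2 - 451/8*x_2 - 363/8
  leading term x_1: no divisor's leading term divides it; move -45/4*x_1 to the remainder.
  leading term x_2**3: no divisor's leading term divides it; move 33/4*x_2**3 to the remainder.
  leading term x_2**2: no divisor's leading term divides it; move 29/4*x_2**2 to the remainder.
  leading term x_2: no divisor's leading term divides it; move -451/8*x_2 to the remainder.
  leading term 1: no divisor's leading term divides it; move -363/8 to the remainder.
  remainder -45/4*x_1 + 33/4*x_2**3 + 29/4*x_2**2 - 451/8*x_2 - 363/8 ≠ 0; add h_4 = -45/4*x_1 + 33/4*x_2**3 + 29/4*x_2**2 - 451/8*x_2 - 363/8 to the basis.

S(f_1,f_3): lcm = x_1**2. S = 2*x_1*x_2 + 1/4*x_1 + 3/4*x_2**2 - 1/2*x_2 - 51/2.
  leading term x_1*x_2: subtract (-1)·f_2 from 2*x_1*x_2 + 1/4*x_1 + 3/4*x_2**2 - 1/2*x_2 - 51/2 → 13/4*x_1 + 27/4*x_2**2 - 5/2*x_2 - 117/2
  leading term x_1: subtract (-13/45)·h_4 from 13/4*x_1 + 27/4*x_2**2 - 5/2*x_2 - 117/2 → 143/60*x_2**3 + 398/45*x_2**2 - 6763/360*x_2 - 8593/120
  leading term x_2**3: no divisor's leading term divides it; move 143/60*x_2**3 to the remainder.
  leading term x_2**2: no divisor's leading term divides it; move 398/45*x_2**2 to the remainder.
  leading term x_2: no divisor's leading term divides it; move -6763/360*x_2 to the remainder.
  leading term 1: no divisor's leading term divides it; move -8593/120 to the remainder.
  remainder 143/60*x_2**3 + 398/45*x_2**2 - 6763/360*x_2 - 8593/120 ≠ 0; add h_5 = 143/60*x_2**3 + 398/45*x_2**2 - 6763/360*x_2 - 8593/120 to the basis.

S(f_2,f_3): lcm = x_1**2*x_2. S = -3/2*x_1**2 - 3/4*x_1*x_2**2 + 5/4*x_1*x_2 + 33/2*x_1 + 3/4*x_2**3 - 69/4*x_2.
  leading term x_1**2: subtract (-3/16)·f_1 from -3/2*x_1**2 - 3/4*x_1*x_2**2 + 5/4*x_1*x_2 + 33/2*x_1 + 3/4*x_2**3 - 69/4*x_2 → -3/4*x_1*x_2**2 + 7/8*x_1*x_2 + 33/2*x_1 + 3/4*x_2**3 - 18*x_2 - 99/8
  leading term x_1*x_2**2: subtract (3/8*x_2)·f_2 from -3/4*x_1*x_2**2 + 7/8*x_1*x_2 + 33/2*x_1 + 3/4*x_2**3 - 18*x_2 - 99/8 → -1/4*x_1*x_2 + 33/2*x_1 - 3/2*x_2**3 + 3/4*x_2**2 - 45/8*x_2 - 99/8
  leading term x_1*x_2: subtract (1/8)·f_2 from -1/4*x_1*x_2 + 33/2*x_1 - 3/2*x_2**3 + 3/4*x_2**2 - 45/8*x_2 - 99/8 → 129/8*x_1 - 3/2*x_2**3 - 43/8*x_2 - 33/4
  leading term x_1: subtract (-43/30)·h_4 from 129/8*x_1 - 3/2*x_2**3 - 43/8*x_2 - 33/4 → 413/40*x_2**3 + 1247/120*x_2**2 - 20683/240*x_2 - 5863/80
  leading term x_2**3: subtract (1239/286)·h_5 from 413/40*x_2**3 + 1247/120*x_2**2 - 20683/240*x_2 - 5863/80 → -31945/1144*x_2**2 - 5485/1144*x_2 + 10425/44
  leading term x_2**2: no divisor's leading term divides it; move -31945/1144*x_2**2 to the remainder.
  leading term x_2: no divisor's leading term divides it; move -5485/1144*x_2 to the remainder.
  leading term 1: no divisor's leading term divides it; move 10425/44 to the remainder.
  remainder -31945/1144*x_2**2 - 5485/1144*x_2 + 10425/44 ≠ 0; add h_6 = -31945/1144*x_2**2 - 5485/1144*x_2 + 10425/44 to the basis.

S(f_2,h_5): lcm = x_1*x_2**3. S = -4471/858*x_1*x_2**2 + 6763/858*x_1*x_2 + 661/22*x_1 - 3*x_2**4 + x_2**3 + 33/2*x_2**2.
  leading term x_1*x_2**2: subtract (4471/1716*x_2)·f_2 from -4471/858*x_1*x_2**2 + 6763/858*x_1*x_2 + 661/22*x_1 - 3*x_2**4 + x_2**3 + 33/2*x_2**2 → 113/1716*x_1*x_2 + 661/22*x_1 - 3*x_2**4 - 4185/286*x_2**3 + 9314/429*x_2**2 + 4471/52*x_2
  leading term x_1*x_2: subtract (-113/3432)·f_2 from 113/1716*x_1*x_2 + 661/22*x_1 - 3*x_2**4 - 4185/286*x_2**3 + 9314/429*x_2**2 + 4471/52*x_2 → 3135/104*x_1 - 3*x_2**4 - 4185/286*x_2**3 + 37595/1716*x_2**2 + 73715/858*x_2 - 113/104
  leading term x_1: subtract (-209/78)·h_4 from 3135/104*x_1 - 3*x_2**4 - 4185/286*x_2**3 + 37595/1716*x_2**2 + 73715/858*x_2 - 113/104 → -3*x_2**4 + 8549/1144*x_2**3 + 47287/1144*x_2**2 - 149043/2288*x_2 - 25515/208
  leading term x_2**4: subtract (-180/143*x_2)·h_5 from -3*x_2**4 + 8549/1144*x_2**3 + 47287/1144*x_2**2 - 149043/2288*x_2 - 25515/208 → 1935/104*x_2**3 + 20235/1144*x_2**2 - 355275/2288*x_2 - 25515/208
  leading term x_2**3: subtract (29025/3718)·h_5 from 1935/104*x_2**3 + 20235/1144*x_2**2 - 355275/2288*x_2 - 25515/208 → -69435/1352*x_2**2 - 32055/3718*x_2 + 499185/1144
  leading term x_2**2: subtract (152757/83057)·h_6 from -69435/1352*x_2**2 - 32055/3718*x_2 + 499185/1144 → 1436505/7309016*x_2 + 4309515/7309016
  leading term x_2: no divisor's leading term divides it; move 1436505/7309016*x_2 to the remainder.
  leading term 1: no divisor's leading term divides it; move 4309515/7309016 to the remainder.
  remainder 1436505/7309016*x_2 + 4309515/7309016 ≠ 0; add h_7 = 1436505/7309016*x_2 + 4309515/7309016 to the basis.

The other S-polynomials (S(f_1,h_4), S(f_2,h_4), S(f_3,h_4), S(f_1,h_5), S(f_3,h_5), S(h_4,h_5), S(f_1,h_6), S(f_2,h_6), S(f_3,h_6), S(h_4,h_6), S(h_5,h_6), S(f_1,h_7), S(f_2,h_7), S(f_3,h_7), S(h_4,h_7), S(h_5,h_7), S(h_6,h_7)) all reduce to 0 modulo the current basis, so we have a Gröbner basis.
Inter-reduce: drop elements whose leading term is divisible by another's, tail-reduce, and make monic.
Reduced Gröbner basis: {x_1 + 3, x_2 + 3}.

The lex basis is triangular: the last element involves only x_2. Solving x_2 + 3 = 0 gives x_2 ∈ {-3}; substituting each value into the earlier elements determines the remaining variables.
  x_2 = -3: the earlier basis element becomes x_1 + 3 = 0, giving x_1 = -3 — point (-3, -3).
Substituting each solution back into the original system confirms all equations vanish.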